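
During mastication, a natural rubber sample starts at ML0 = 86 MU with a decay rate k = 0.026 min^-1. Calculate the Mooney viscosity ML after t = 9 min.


ML = ML0 * exp(-k * t)
ML = 86 * exp(-0.026 * 9)
ML = 86 * 0.7914
ML = 68.06 MU

68.06 MU


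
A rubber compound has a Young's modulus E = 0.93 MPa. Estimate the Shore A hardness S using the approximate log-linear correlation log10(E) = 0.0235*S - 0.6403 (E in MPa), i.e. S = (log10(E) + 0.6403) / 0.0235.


log10(E) = 0.0235*S - 0.6403  =>  S = (log10(E) + 0.6403) / 0.0235
log10(0.93) = -0.031517
S = (-0.031517 + 0.6403) / 0.0235 = 0.608783 / 0.0235
S = 25.9

Shore A = 25.9


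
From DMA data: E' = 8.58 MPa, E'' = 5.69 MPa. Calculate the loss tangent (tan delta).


tan delta = E'' / E'
= 5.69 / 8.58
= 0.6632

tan delta = 0.6632


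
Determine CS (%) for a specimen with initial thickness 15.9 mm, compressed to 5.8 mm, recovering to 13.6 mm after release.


CS = (t0 - recovered) / (t0 - ts) * 100
= (15.9 - 13.6) / (15.9 - 5.8) * 100
= 2.3 / 10.1 * 100
= 22.8%

22.8%


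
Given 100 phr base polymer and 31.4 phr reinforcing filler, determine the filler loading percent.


Filler % = filler / (rubber + filler) * 100
= 31.4 / (100 + 31.4) * 100
= 31.4 / 131.4 * 100
= 23.9%

23.9%


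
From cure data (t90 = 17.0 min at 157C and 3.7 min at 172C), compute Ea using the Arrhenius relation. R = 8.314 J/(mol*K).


T1 = 430.15 K, T2 = 445.15 K
1/T1 - 1/T2 = 7.8337e-05
ln(t1/t2) = ln(17.0/3.7) = 1.5249
Ea = 8.314 * 1.5249 / 7.8337e-05 = 161838.1420 J/mol
Ea = 161.84 kJ/mol

161.84 kJ/mol


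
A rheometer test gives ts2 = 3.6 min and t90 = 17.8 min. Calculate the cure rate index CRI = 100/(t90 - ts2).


CRI = 100 / (t90 - ts2)
= 100 / (17.8 - 3.6)
= 100 / 14.2
= 7.04 min^-1

7.04 min^-1


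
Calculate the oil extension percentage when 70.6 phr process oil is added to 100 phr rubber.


Oil % = oil / (100 + oil) * 100
= 70.6 / (100 + 70.6) * 100
= 70.6 / 170.6 * 100
= 41.38%

41.38%


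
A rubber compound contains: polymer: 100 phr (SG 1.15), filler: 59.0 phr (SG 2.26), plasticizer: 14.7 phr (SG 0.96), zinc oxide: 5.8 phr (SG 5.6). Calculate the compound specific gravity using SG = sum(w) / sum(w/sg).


Sum of weights = 179.5
Volume contributions:
  polymer: 100/1.15 = 86.9565
  filler: 59.0/2.26 = 26.1062
  plasticizer: 14.7/0.96 = 15.3125
  zinc oxide: 5.8/5.6 = 1.0357
Sum of volumes = 129.4109
SG = 179.5 / 129.4109 = 1.387

SG = 1.387


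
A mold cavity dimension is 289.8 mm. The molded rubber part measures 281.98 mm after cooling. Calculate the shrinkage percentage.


Shrinkage = (mold - part) / mold * 100
= (289.8 - 281.98) / 289.8 * 100
= 7.82 / 289.8 * 100
= 2.7%

2.7%


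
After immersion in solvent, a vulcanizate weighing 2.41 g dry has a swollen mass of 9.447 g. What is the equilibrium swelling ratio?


Q = W_swollen / W_dry
Q = 9.447 / 2.41
Q = 3.92

Q = 3.92


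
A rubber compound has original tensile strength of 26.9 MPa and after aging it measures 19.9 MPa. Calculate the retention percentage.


Retention = aged / original * 100
= 19.9 / 26.9 * 100
= 74.0%

74.0%


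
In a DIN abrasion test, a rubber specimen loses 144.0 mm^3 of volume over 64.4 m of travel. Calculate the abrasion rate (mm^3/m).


Rate = volume_loss / distance
= 144.0 / 64.4
= 2.236 mm^3/m

2.236 mm^3/m


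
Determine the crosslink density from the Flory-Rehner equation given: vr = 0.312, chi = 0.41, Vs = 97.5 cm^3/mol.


ln(1 - vr) = ln(1 - 0.312) = -0.3740
Numerator = -((-0.3740) + 0.312 + 0.41 * 0.312^2) = 0.0221
Denominator = 97.5 * (0.312^(1/3) - 0.312/2) = 50.9186
nu = 0.0221 / 50.9186 = 4.3315e-04 mol/cm^3

4.3315e-04 mol/cm^3


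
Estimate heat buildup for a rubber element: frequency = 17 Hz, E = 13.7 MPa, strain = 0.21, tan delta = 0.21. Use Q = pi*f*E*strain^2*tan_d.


Q = pi * f * E * strain^2 * tan_d
= pi * 17 * 13.7 * 0.21^2 * 0.21
= pi * 17 * 13.7 * 0.0441 * 0.21
= 6.7761

Q = 6.7761


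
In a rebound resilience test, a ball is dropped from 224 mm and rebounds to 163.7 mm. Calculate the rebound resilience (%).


Resilience = h_rebound / h_drop * 100
= 163.7 / 224 * 100
= 73.1%

73.1%


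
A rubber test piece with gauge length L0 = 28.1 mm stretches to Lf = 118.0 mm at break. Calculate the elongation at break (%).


Elongation = (Lf - L0) / L0 * 100
= (118.0 - 28.1) / 28.1 * 100
= 89.9 / 28.1 * 100
= 319.9%

319.9%


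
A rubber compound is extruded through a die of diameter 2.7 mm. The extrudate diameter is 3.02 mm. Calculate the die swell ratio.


Die swell ratio = D_extrudate / D_die
= 3.02 / 2.7
= 1.119

Die swell = 1.119


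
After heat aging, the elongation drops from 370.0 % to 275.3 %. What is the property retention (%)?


Retention = aged / original * 100
= 275.3 / 370.0 * 100
= 74.4%

74.4%


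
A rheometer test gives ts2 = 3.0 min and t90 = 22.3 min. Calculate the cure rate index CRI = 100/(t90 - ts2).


CRI = 100 / (t90 - ts2)
= 100 / (22.3 - 3.0)
= 100 / 19.3
= 5.18 min^-1

5.18 min^-1


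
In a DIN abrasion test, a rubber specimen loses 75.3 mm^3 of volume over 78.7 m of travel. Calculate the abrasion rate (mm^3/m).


Rate = volume_loss / distance
= 75.3 / 78.7
= 0.957 mm^3/m

0.957 mm^3/m


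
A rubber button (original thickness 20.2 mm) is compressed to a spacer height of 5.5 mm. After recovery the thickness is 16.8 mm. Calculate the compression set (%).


CS = (t0 - recovered) / (t0 - ts) * 100
= (20.2 - 16.8) / (20.2 - 5.5) * 100
= 3.4 / 14.7 * 100
= 23.1%

23.1%


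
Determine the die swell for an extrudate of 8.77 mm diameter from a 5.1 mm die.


Die swell ratio = D_extrudate / D_die
= 8.77 / 5.1
= 1.72

Die swell = 1.72


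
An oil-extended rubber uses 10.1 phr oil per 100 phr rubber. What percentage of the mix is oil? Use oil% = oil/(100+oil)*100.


Oil % = oil / (100 + oil) * 100
= 10.1 / (100 + 10.1) * 100
= 10.1 / 110.1 * 100
= 9.17%

9.17%


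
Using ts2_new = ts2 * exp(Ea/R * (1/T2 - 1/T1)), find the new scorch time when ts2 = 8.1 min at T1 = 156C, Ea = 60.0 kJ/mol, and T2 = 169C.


Convert temperatures: T1 = 156 + 273.15 = 429.15 K, T2 = 169 + 273.15 = 442.15 K
ts2_new = 8.1 * exp(60000 / 8.314 * (1/442.15 - 1/429.15))
1/T2 - 1/T1 = -6.8512e-05
ts2_new = 4.94 min

4.94 min


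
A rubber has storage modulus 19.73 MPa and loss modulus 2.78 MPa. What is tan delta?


tan delta = E'' / E'
= 2.78 / 19.73
= 0.1409

tan delta = 0.1409


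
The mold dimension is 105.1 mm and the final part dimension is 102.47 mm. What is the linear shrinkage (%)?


Shrinkage = (mold - part) / mold * 100
= (105.1 - 102.47) / 105.1 * 100
= 2.63 / 105.1 * 100
= 2.5%

2.5%


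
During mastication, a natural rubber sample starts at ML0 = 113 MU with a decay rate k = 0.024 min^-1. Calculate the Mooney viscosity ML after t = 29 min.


ML = ML0 * exp(-k * t)
ML = 113 * exp(-0.024 * 29)
ML = 113 * 0.4986
ML = 56.34 MU

56.34 MU


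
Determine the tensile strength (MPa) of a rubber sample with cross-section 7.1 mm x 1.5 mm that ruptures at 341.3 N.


Area = width * thickness = 7.1 * 1.5 = 10.65 mm^2
TS = force / area = 341.3 / 10.65 = 32.05 MPa

32.05 MPa


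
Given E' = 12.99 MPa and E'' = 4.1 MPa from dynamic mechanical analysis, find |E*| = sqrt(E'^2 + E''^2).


|E*| = sqrt(E'^2 + E''^2)
= sqrt(12.99^2 + 4.1^2)
= sqrt(168.7401 + 16.8100)
= 13.622 MPa

13.622 MPa


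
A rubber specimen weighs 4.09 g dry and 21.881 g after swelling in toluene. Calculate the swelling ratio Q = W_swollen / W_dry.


Q = W_swollen / W_dry
Q = 21.881 / 4.09
Q = 5.35

Q = 5.35


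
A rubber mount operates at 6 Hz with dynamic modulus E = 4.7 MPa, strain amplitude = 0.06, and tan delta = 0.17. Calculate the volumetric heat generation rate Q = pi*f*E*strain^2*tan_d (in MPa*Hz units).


Q = pi * f * E * strain^2 * tan_d
= pi * 6 * 4.7 * 0.06^2 * 0.17
= pi * 6 * 4.7 * 0.0036 * 0.17
= 0.0542

Q = 0.0542


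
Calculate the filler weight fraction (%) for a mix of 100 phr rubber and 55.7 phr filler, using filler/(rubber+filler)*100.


Filler % = filler / (rubber + filler) * 100
= 55.7 / (100 + 55.7) * 100
= 55.7 / 155.7 * 100
= 35.77%

35.77%


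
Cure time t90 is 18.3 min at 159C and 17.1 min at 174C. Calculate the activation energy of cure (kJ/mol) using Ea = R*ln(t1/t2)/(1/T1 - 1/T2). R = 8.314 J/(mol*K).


T1 = 432.15 K, T2 = 447.15 K
1/T1 - 1/T2 = 7.7625e-05
ln(t1/t2) = ln(18.3/17.1) = 0.0678
Ea = 8.314 * 0.0678 / 7.7625e-05 = 7264.0851 J/mol
Ea = 7.26 kJ/mol

7.26 kJ/mol


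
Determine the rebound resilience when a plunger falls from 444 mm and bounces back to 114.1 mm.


Resilience = h_rebound / h_drop * 100
= 114.1 / 444 * 100
= 25.7%

25.7%


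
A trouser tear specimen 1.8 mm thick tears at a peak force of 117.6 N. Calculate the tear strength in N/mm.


Tear strength = force / thickness
= 117.6 / 1.8
= 65.33 N/mm

65.33 N/mm


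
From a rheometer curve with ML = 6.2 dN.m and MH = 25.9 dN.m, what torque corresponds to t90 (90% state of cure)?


M90 = ML + 0.9 * (MH - ML)
M90 = 6.2 + 0.9 * (25.9 - 6.2)
M90 = 6.2 + 0.9 * 19.7
M90 = 23.93 dN.m

23.93 dN.m


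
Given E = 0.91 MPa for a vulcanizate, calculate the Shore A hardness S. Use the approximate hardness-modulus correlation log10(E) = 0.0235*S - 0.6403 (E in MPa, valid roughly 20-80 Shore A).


log10(E) = 0.0235*S - 0.6403  =>  S = (log10(E) + 0.6403) / 0.0235
log10(0.91) = -0.040959
S = (-0.040959 + 0.6403) / 0.0235 = 0.599341 / 0.0235
S = 25.5

Shore A = 25.5


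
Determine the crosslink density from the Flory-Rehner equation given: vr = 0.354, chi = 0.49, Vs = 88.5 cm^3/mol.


ln(1 - vr) = ln(1 - 0.354) = -0.4370
Numerator = -((-0.4370) + 0.354 + 0.49 * 0.354^2) = 0.0216
Denominator = 88.5 * (0.354^(1/3) - 0.354/2) = 46.9408
nu = 0.0216 / 46.9408 = 4.5911e-04 mol/cm^3

4.5911e-04 mol/cm^3


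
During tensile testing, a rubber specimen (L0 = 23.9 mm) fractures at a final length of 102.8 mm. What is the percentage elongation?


Elongation = (Lf - L0) / L0 * 100
= (102.8 - 23.9) / 23.9 * 100
= 78.9 / 23.9 * 100
= 330.1%

330.1%


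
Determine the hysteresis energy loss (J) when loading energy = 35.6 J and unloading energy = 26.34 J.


Hysteresis loss = loading - unloading
= 35.6 - 26.34
= 9.26 J

9.26 J


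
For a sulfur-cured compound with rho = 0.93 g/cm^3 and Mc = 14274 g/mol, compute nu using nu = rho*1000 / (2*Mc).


nu = rho * 1000 / (2 * Mc)
nu = 0.93 * 1000 / (2 * 14274)
nu = 930.0 / 28548
nu = 0.0326 mol/L

0.0326 mol/L


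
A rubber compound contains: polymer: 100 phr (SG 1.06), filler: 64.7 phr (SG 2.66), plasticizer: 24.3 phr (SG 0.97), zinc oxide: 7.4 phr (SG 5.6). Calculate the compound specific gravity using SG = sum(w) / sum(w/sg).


Sum of weights = 196.4
Volume contributions:
  polymer: 100/1.06 = 94.3396
  filler: 64.7/2.66 = 24.3233
  plasticizer: 24.3/0.97 = 25.0515
  zinc oxide: 7.4/5.6 = 1.3214
Sum of volumes = 145.0359
SG = 196.4 / 145.0359 = 1.354

SG = 1.354


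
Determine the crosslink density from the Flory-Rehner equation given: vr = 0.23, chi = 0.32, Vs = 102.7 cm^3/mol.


ln(1 - vr) = ln(1 - 0.23) = -0.2614
Numerator = -((-0.2614) + 0.23 + 0.32 * 0.23^2) = 0.0144
Denominator = 102.7 * (0.23^(1/3) - 0.23/2) = 51.1130
nu = 0.0144 / 51.1130 = 2.8245e-04 mol/cm^3

2.8245e-04 mol/cm^3


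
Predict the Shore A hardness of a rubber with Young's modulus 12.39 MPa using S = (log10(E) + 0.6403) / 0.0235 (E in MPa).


log10(E) = 0.0235*S - 0.6403  =>  S = (log10(E) + 0.6403) / 0.0235
log10(12.39) = 1.093071
S = (1.093071 + 0.6403) / 0.0235 = 1.733371 / 0.0235
S = 73.8

Shore A = 73.8


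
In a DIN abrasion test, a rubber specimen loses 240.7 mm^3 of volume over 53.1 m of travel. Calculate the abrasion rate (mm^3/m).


Rate = volume_loss / distance
= 240.7 / 53.1
= 4.533 mm^3/m

4.533 mm^3/m


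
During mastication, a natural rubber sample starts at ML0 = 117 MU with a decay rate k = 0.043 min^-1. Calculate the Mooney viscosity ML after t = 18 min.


ML = ML0 * exp(-k * t)
ML = 117 * exp(-0.043 * 18)
ML = 117 * 0.4612
ML = 53.96 MU

53.96 MU


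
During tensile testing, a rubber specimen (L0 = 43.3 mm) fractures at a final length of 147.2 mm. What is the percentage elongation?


Elongation = (Lf - L0) / L0 * 100
= (147.2 - 43.3) / 43.3 * 100
= 103.9 / 43.3 * 100
= 240.0%

240.0%


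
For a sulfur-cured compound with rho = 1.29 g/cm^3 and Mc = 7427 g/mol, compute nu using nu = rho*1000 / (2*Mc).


nu = rho * 1000 / (2 * Mc)
nu = 1.29 * 1000 / (2 * 7427)
nu = 1290.0 / 14854
nu = 0.0868 mol/L

0.0868 mol/L


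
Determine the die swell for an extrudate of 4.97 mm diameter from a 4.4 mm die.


Die swell ratio = D_extrudate / D_die
= 4.97 / 4.4
= 1.13

Die swell = 1.13


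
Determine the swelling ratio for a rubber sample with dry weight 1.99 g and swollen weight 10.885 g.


Q = W_swollen / W_dry
Q = 10.885 / 1.99
Q = 5.47

Q = 5.47


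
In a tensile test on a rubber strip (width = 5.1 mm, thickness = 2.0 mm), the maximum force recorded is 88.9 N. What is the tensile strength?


Area = width * thickness = 5.1 * 2.0 = 10.2 mm^2
TS = force / area = 88.9 / 10.2 = 8.72 MPa

8.72 MPa


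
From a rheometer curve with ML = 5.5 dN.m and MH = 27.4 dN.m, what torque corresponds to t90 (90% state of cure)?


M90 = ML + 0.9 * (MH - ML)
M90 = 5.5 + 0.9 * (27.4 - 5.5)
M90 = 5.5 + 0.9 * 21.9
M90 = 25.21 dN.m

25.21 dN.m


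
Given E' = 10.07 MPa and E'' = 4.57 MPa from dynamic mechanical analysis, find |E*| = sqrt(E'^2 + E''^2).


|E*| = sqrt(E'^2 + E''^2)
= sqrt(10.07^2 + 4.57^2)
= sqrt(101.4049 + 20.8849)
= 11.058 MPa

11.058 MPa


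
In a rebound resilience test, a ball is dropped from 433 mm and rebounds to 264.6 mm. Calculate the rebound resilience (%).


Resilience = h_rebound / h_drop * 100
= 264.6 / 433 * 100
= 61.1%

61.1%


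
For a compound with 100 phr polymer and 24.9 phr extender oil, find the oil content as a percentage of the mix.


Oil % = oil / (100 + oil) * 100
= 24.9 / (100 + 24.9) * 100
= 24.9 / 124.9 * 100
= 19.94%

19.94%


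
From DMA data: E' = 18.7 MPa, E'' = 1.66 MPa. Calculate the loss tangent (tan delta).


tan delta = E'' / E'
= 1.66 / 18.7
= 0.0888

tan delta = 0.0888


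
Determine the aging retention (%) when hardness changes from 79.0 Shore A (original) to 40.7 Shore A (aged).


Retention = aged / original * 100
= 40.7 / 79.0 * 100
= 51.5%

51.5%


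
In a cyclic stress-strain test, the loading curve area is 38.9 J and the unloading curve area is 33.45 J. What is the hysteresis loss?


Hysteresis loss = loading - unloading
= 38.9 - 33.45
= 5.45 J

5.45 J


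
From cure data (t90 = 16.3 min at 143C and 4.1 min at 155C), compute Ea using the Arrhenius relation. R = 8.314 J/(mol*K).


T1 = 416.15 K, T2 = 428.15 K
1/T1 - 1/T2 = 6.7350e-05
ln(t1/t2) = ln(16.3/4.1) = 1.3802
Ea = 8.314 * 1.3802 / 6.7350e-05 = 170376.5281 J/mol
Ea = 170.38 kJ/mol

170.38 kJ/mol


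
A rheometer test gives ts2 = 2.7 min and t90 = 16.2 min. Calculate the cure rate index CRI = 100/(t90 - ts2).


CRI = 100 / (t90 - ts2)
= 100 / (16.2 - 2.7)
= 100 / 13.5
= 7.41 min^-1

7.41 min^-1


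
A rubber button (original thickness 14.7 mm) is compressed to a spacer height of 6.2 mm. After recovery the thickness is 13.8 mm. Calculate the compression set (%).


CS = (t0 - recovered) / (t0 - ts) * 100
= (14.7 - 13.8) / (14.7 - 6.2) * 100
= 0.9 / 8.5 * 100
= 10.6%

10.6%


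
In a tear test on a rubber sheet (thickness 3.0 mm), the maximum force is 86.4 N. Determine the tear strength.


Tear strength = force / thickness
= 86.4 / 3.0
= 28.8 N/mm

28.8 N/mm


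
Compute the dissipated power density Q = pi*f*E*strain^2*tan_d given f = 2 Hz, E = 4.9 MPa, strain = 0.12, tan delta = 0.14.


Q = pi * f * E * strain^2 * tan_d
= pi * 2 * 4.9 * 0.12^2 * 0.14
= pi * 2 * 4.9 * 0.0144 * 0.14
= 0.0621

Q = 0.0621


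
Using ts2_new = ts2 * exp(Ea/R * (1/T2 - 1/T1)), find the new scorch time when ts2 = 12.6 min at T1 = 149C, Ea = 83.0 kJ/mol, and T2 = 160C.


Convert temperatures: T1 = 149 + 273.15 = 422.15 K, T2 = 160 + 273.15 = 433.15 K
ts2_new = 12.6 * exp(83000 / 8.314 * (1/433.15 - 1/422.15))
1/T2 - 1/T1 = -6.0157e-05
ts2_new = 6.91 min

6.91 min


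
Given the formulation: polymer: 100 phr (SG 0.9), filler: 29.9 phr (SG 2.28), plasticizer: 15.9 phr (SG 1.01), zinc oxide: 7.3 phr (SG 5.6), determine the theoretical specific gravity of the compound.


Sum of weights = 153.1
Volume contributions:
  polymer: 100/0.9 = 111.1111
  filler: 29.9/2.28 = 13.1140
  plasticizer: 15.9/1.01 = 15.7426
  zinc oxide: 7.3/5.6 = 1.3036
Sum of volumes = 141.2713
SG = 153.1 / 141.2713 = 1.084

SG = 1.084


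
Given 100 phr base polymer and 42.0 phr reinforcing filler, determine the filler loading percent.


Filler % = filler / (rubber + filler) * 100
= 42.0 / (100 + 42.0) * 100
= 42.0 / 142.0 * 100
= 29.58%

29.58%


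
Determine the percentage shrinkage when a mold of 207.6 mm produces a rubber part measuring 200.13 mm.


Shrinkage = (mold - part) / mold * 100
= (207.6 - 200.13) / 207.6 * 100
= 7.47 / 207.6 * 100
= 3.6%

3.6%


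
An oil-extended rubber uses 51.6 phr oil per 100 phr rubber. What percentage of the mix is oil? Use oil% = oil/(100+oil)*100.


Oil % = oil / (100 + oil) * 100
= 51.6 / (100 + 51.6) * 100
= 51.6 / 151.6 * 100
= 34.04%

34.04%


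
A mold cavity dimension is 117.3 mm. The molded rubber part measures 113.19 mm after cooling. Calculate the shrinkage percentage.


Shrinkage = (mold - part) / mold * 100
= (117.3 - 113.19) / 117.3 * 100
= 4.11 / 117.3 * 100
= 3.5%

3.5%


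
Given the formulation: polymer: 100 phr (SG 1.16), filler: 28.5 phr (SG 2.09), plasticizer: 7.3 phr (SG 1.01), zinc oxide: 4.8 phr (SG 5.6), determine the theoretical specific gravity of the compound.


Sum of weights = 140.6
Volume contributions:
  polymer: 100/1.16 = 86.2069
  filler: 28.5/2.09 = 13.6364
  plasticizer: 7.3/1.01 = 7.2277
  zinc oxide: 4.8/5.6 = 0.8571
Sum of volumes = 107.9281
SG = 140.6 / 107.9281 = 1.303

SG = 1.303


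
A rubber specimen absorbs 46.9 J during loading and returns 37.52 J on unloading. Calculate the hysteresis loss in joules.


Hysteresis loss = loading - unloading
= 46.9 - 37.52
= 9.38 J

9.38 J


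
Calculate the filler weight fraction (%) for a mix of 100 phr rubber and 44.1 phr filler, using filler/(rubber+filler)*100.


Filler % = filler / (rubber + filler) * 100
= 44.1 / (100 + 44.1) * 100
= 44.1 / 144.1 * 100
= 30.6%

30.6%


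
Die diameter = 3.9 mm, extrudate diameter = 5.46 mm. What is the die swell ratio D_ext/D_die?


Die swell ratio = D_extrudate / D_die
= 5.46 / 3.9
= 1.4

Die swell = 1.4


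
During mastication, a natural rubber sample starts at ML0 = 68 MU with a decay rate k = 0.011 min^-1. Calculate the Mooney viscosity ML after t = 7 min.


ML = ML0 * exp(-k * t)
ML = 68 * exp(-0.011 * 7)
ML = 68 * 0.9259
ML = 62.96 MU

62.96 MU


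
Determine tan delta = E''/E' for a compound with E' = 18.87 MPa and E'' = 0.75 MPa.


tan delta = E'' / E'
= 0.75 / 18.87
= 0.0397

tan delta = 0.0397


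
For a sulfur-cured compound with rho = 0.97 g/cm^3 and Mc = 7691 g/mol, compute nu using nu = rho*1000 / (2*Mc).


nu = rho * 1000 / (2 * Mc)
nu = 0.97 * 1000 / (2 * 7691)
nu = 970.0 / 15382
nu = 0.0631 mol/L

0.0631 mol/L


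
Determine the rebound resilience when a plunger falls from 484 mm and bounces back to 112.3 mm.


Resilience = h_rebound / h_drop * 100
= 112.3 / 484 * 100
= 23.2%

23.2%


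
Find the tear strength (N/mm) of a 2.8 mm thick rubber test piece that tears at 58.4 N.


Tear strength = force / thickness
= 58.4 / 2.8
= 20.86 N/mm

20.86 N/mm


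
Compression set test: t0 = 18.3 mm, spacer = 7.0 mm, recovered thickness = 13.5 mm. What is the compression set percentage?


CS = (t0 - recovered) / (t0 - ts) * 100
= (18.3 - 13.5) / (18.3 - 7.0) * 100
= 4.8 / 11.3 * 100
= 42.5%

42.5%


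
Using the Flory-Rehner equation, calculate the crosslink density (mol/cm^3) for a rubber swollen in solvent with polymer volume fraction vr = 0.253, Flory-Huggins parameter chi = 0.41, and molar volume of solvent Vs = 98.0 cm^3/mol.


ln(1 - vr) = ln(1 - 0.253) = -0.2917
Numerator = -((-0.2917) + 0.253 + 0.41 * 0.253^2) = 0.0124
Denominator = 98.0 * (0.253^(1/3) - 0.253/2) = 49.5851
nu = 0.0124 / 49.5851 = 2.5101e-04 mol/cm^3

2.5101e-04 mol/cm^3


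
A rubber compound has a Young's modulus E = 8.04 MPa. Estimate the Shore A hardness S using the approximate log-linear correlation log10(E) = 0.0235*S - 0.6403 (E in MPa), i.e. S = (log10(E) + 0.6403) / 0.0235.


log10(E) = 0.0235*S - 0.6403  =>  S = (log10(E) + 0.6403) / 0.0235
log10(8.04) = 0.905256
S = (0.905256 + 0.6403) / 0.0235 = 1.545556 / 0.0235
S = 65.8

Shore A = 65.8


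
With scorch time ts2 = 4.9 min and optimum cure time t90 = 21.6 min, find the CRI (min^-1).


CRI = 100 / (t90 - ts2)
= 100 / (21.6 - 4.9)
= 100 / 16.7
= 5.99 min^-1

5.99 min^-1


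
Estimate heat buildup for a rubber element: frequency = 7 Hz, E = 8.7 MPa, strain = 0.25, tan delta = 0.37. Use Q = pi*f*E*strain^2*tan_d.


Q = pi * f * E * strain^2 * tan_d
= pi * 7 * 8.7 * 0.25^2 * 0.37
= pi * 7 * 8.7 * 0.0625 * 0.37
= 4.4243

Q = 4.4243


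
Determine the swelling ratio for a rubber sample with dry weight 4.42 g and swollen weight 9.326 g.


Q = W_swollen / W_dry
Q = 9.326 / 4.42
Q = 2.11

Q = 2.11


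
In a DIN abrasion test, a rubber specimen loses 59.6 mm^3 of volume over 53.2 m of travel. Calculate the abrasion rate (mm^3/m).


Rate = volume_loss / distance
= 59.6 / 53.2
= 1.12 mm^3/m

1.12 mm^3/m


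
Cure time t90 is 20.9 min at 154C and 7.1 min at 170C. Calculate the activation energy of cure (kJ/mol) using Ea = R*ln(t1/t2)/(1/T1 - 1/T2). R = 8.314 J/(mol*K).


T1 = 427.15 K, T2 = 443.15 K
1/T1 - 1/T2 = 8.4526e-05
ln(t1/t2) = ln(20.9/7.1) = 1.0797
Ea = 8.314 * 1.0797 / 8.4526e-05 = 106195.4601 J/mol
Ea = 106.2 kJ/mol

106.2 kJ/mol


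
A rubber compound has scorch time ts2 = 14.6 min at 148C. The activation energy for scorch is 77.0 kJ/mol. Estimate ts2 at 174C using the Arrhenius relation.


Convert temperatures: T1 = 148 + 273.15 = 421.15 K, T2 = 174 + 273.15 = 447.15 K
ts2_new = 14.6 * exp(77000 / 8.314 * (1/447.15 - 1/421.15))
1/T2 - 1/T1 = -1.3806e-04
ts2_new = 4.06 min

4.06 min


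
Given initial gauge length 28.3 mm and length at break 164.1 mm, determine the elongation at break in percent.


Elongation = (Lf - L0) / L0 * 100
= (164.1 - 28.3) / 28.3 * 100
= 135.8 / 28.3 * 100
= 479.9%

479.9%


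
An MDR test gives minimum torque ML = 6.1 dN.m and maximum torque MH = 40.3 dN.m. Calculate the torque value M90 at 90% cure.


M90 = ML + 0.9 * (MH - ML)
M90 = 6.1 + 0.9 * (40.3 - 6.1)
M90 = 6.1 + 0.9 * 34.2
M90 = 36.88 dN.m

36.88 dN.m


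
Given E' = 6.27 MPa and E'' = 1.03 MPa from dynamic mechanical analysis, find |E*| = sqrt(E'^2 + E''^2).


|E*| = sqrt(E'^2 + E''^2)
= sqrt(6.27^2 + 1.03^2)
= sqrt(39.3129 + 1.0609)
= 6.354 MPa

6.354 MPa


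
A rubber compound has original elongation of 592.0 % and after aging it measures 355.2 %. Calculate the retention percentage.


Retention = aged / original * 100
= 355.2 / 592.0 * 100
= 60.0%

60.0%


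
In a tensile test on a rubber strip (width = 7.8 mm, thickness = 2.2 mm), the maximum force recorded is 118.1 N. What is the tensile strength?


Area = width * thickness = 7.8 * 2.2 = 17.16 mm^2
TS = force / area = 118.1 / 17.16 = 6.88 MPa

6.88 MPa


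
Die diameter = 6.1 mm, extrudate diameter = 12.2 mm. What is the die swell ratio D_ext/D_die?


Die swell ratio = D_extrudate / D_die
= 12.2 / 6.1
= 2.0

Die swell = 2.0


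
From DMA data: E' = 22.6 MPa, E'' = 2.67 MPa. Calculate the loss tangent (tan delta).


tan delta = E'' / E'
= 2.67 / 22.6
= 0.1181

tan delta = 0.1181


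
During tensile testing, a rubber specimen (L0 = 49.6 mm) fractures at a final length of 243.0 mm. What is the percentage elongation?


Elongation = (Lf - L0) / L0 * 100
= (243.0 - 49.6) / 49.6 * 100
= 193.4 / 49.6 * 100
= 389.9%

389.9%


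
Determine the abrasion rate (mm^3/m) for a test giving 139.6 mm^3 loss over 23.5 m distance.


Rate = volume_loss / distance
= 139.6 / 23.5
= 5.94 mm^3/m

5.94 mm^3/m


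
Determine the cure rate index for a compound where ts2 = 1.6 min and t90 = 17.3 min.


CRI = 100 / (t90 - ts2)
= 100 / (17.3 - 1.6)
= 100 / 15.7
= 6.37 min^-1

6.37 min^-1


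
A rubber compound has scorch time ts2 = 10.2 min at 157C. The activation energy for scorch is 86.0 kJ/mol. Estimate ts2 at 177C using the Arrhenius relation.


Convert temperatures: T1 = 157 + 273.15 = 430.15 K, T2 = 177 + 273.15 = 450.15 K
ts2_new = 10.2 * exp(86000 / 8.314 * (1/450.15 - 1/430.15))
1/T2 - 1/T1 = -1.0329e-04
ts2_new = 3.5 min

3.5 min


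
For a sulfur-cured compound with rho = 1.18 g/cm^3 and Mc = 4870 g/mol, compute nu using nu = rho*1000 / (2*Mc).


nu = rho * 1000 / (2 * Mc)
nu = 1.18 * 1000 / (2 * 4870)
nu = 1180.0 / 9740
nu = 0.1211 mol/L

0.1211 mol/L


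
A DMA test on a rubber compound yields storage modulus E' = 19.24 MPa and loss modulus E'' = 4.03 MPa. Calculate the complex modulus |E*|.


|E*| = sqrt(E'^2 + E''^2)
= sqrt(19.24^2 + 4.03^2)
= sqrt(370.1776 + 16.2409)
= 19.658 MPa

19.658 MPa


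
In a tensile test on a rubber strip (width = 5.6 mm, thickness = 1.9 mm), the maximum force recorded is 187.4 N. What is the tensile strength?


Area = width * thickness = 5.6 * 1.9 = 10.64 mm^2
TS = force / area = 187.4 / 10.64 = 17.61 MPa

17.61 MPa


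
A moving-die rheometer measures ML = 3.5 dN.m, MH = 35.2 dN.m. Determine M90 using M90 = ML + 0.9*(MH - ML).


M90 = ML + 0.9 * (MH - ML)
M90 = 3.5 + 0.9 * (35.2 - 3.5)
M90 = 3.5 + 0.9 * 31.7
M90 = 32.03 dN.m

32.03 dN.m


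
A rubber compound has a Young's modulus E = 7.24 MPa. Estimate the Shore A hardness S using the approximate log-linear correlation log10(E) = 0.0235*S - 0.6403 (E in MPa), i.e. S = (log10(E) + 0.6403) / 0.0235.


log10(E) = 0.0235*S - 0.6403  =>  S = (log10(E) + 0.6403) / 0.0235
log10(7.24) = 0.859739
S = (0.859739 + 0.6403) / 0.0235 = 1.500039 / 0.0235
S = 63.8

Shore A = 63.8


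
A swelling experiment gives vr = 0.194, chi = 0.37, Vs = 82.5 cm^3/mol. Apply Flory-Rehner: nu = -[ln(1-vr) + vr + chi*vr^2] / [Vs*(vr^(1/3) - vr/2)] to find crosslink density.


ln(1 - vr) = ln(1 - 0.194) = -0.2157
Numerator = -((-0.2157) + 0.194 + 0.37 * 0.194^2) = 0.0077
Denominator = 82.5 * (0.194^(1/3) - 0.194/2) = 39.7564
nu = 0.0077 / 39.7564 = 1.9484e-04 mol/cm^3

1.9484e-04 mol/cm^3


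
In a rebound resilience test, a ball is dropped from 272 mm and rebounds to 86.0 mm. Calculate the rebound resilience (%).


Resilience = h_rebound / h_drop * 100
= 86.0 / 272 * 100
= 31.6%

31.6%


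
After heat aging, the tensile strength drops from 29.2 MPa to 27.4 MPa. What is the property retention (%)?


Retention = aged / original * 100
= 27.4 / 29.2 * 100
= 93.8%

93.8%


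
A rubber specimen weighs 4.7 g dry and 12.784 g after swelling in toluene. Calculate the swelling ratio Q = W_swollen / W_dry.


Q = W_swollen / W_dry
Q = 12.784 / 4.7
Q = 2.72

Q = 2.72


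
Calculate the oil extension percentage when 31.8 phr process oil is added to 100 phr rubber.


Oil % = oil / (100 + oil) * 100
= 31.8 / (100 + 31.8) * 100
= 31.8 / 131.8 * 100
= 24.13%

24.13%


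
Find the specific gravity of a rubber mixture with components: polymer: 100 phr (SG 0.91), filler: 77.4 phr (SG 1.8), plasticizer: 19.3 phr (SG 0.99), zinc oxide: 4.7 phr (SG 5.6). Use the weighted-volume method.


Sum of weights = 201.4
Volume contributions:
  polymer: 100/0.91 = 109.8901
  filler: 77.4/1.8 = 43.0000
  plasticizer: 19.3/0.99 = 19.4949
  zinc oxide: 4.7/5.6 = 0.8393
Sum of volumes = 173.2243
SG = 201.4 / 173.2243 = 1.163

SG = 1.163


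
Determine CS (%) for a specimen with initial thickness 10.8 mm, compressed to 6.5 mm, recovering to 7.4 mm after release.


CS = (t0 - recovered) / (t0 - ts) * 100
= (10.8 - 7.4) / (10.8 - 6.5) * 100
= 3.4 / 4.3 * 100
= 79.1%

79.1%


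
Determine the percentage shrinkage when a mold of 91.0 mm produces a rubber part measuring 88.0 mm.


Shrinkage = (mold - part) / mold * 100
= (91.0 - 88.0) / 91.0 * 100
= 3.0 / 91.0 * 100
= 3.3%

3.3%


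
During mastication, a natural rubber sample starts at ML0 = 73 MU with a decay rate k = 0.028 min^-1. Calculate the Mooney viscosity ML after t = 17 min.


ML = ML0 * exp(-k * t)
ML = 73 * exp(-0.028 * 17)
ML = 73 * 0.6213
ML = 45.35 MU

45.35 MU


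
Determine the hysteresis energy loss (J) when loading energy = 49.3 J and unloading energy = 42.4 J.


Hysteresis loss = loading - unloading
= 49.3 - 42.4
= 6.9 J

6.9 J


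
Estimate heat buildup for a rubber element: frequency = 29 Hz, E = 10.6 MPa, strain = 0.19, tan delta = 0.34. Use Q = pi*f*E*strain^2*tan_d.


Q = pi * f * E * strain^2 * tan_d
= pi * 29 * 10.6 * 0.19^2 * 0.34
= pi * 29 * 10.6 * 0.0361 * 0.34
= 11.8533

Q = 11.8533


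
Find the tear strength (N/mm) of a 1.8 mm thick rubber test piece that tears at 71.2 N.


Tear strength = force / thickness
= 71.2 / 1.8
= 39.56 N/mm

39.56 N/mm


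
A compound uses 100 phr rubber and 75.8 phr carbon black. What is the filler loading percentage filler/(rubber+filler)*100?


Filler % = filler / (rubber + filler) * 100
= 75.8 / (100 + 75.8) * 100
= 75.8 / 175.8 * 100
= 43.12%

43.12%


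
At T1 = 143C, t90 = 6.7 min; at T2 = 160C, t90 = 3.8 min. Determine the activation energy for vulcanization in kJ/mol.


T1 = 416.15 K, T2 = 433.15 K
1/T1 - 1/T2 = 9.4311e-05
ln(t1/t2) = ln(6.7/3.8) = 0.5671
Ea = 8.314 * 0.5671 / 9.4311e-05 = 49993.5424 J/mol
Ea = 49.99 kJ/mol

49.99 kJ/mol


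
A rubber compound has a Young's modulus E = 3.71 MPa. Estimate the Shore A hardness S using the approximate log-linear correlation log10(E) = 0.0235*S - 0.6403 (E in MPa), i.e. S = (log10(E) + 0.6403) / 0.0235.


log10(E) = 0.0235*S - 0.6403  =>  S = (log10(E) + 0.6403) / 0.0235
log10(3.71) = 0.569374
S = (0.569374 + 0.6403) / 0.0235 = 1.209674 / 0.0235
S = 51.5

Shore A = 51.5


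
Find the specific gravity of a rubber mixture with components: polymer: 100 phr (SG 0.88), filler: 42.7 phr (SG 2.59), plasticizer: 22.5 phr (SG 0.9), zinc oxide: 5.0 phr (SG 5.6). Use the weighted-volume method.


Sum of weights = 170.2
Volume contributions:
  polymer: 100/0.88 = 113.6364
  filler: 42.7/2.59 = 16.4865
  plasticizer: 22.5/0.9 = 25.0000
  zinc oxide: 5.0/5.6 = 0.8929
Sum of volumes = 156.0157
SG = 170.2 / 156.0157 = 1.091

SG = 1.091


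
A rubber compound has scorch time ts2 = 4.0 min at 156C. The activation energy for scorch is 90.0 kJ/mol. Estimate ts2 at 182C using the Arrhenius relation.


Convert temperatures: T1 = 156 + 273.15 = 429.15 K, T2 = 182 + 273.15 = 455.15 K
ts2_new = 4.0 * exp(90000 / 8.314 * (1/455.15 - 1/429.15))
1/T2 - 1/T1 = -1.3311e-04
ts2_new = 0.95 min

0.95 min


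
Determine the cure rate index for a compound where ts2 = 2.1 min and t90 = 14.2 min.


CRI = 100 / (t90 - ts2)
= 100 / (14.2 - 2.1)
= 100 / 12.1
= 8.26 min^-1

8.26 min^-1


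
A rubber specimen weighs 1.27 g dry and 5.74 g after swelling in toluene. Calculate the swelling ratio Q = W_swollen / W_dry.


Q = W_swollen / W_dry
Q = 5.74 / 1.27
Q = 4.52

Q = 4.52


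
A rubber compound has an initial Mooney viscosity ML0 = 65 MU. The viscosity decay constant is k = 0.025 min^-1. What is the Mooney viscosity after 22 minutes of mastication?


ML = ML0 * exp(-k * t)
ML = 65 * exp(-0.025 * 22)
ML = 65 * 0.5769
ML = 37.5 MU

37.5 MU


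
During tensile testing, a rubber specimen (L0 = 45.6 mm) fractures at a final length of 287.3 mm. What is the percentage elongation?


Elongation = (Lf - L0) / L0 * 100
= (287.3 - 45.6) / 45.6 * 100
= 241.7 / 45.6 * 100
= 530.0%

530.0%


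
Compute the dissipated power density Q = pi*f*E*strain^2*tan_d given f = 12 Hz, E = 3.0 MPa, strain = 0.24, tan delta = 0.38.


Q = pi * f * E * strain^2 * tan_d
= pi * 12 * 3.0 * 0.24^2 * 0.38
= pi * 12 * 3.0 * 0.0576 * 0.38
= 2.4755

Q = 2.4755


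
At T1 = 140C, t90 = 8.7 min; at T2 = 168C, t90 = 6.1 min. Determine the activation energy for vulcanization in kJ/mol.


T1 = 413.15 K, T2 = 441.15 K
1/T1 - 1/T2 = 1.5363e-04
ln(t1/t2) = ln(8.7/6.1) = 0.3550
Ea = 8.314 * 0.3550 / 1.5363e-04 = 19213.9336 J/mol
Ea = 19.21 kJ/mol

19.21 kJ/mol


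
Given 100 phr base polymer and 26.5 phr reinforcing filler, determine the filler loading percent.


Filler % = filler / (rubber + filler) * 100
= 26.5 / (100 + 26.5) * 100
= 26.5 / 126.5 * 100
= 20.95%

20.95%


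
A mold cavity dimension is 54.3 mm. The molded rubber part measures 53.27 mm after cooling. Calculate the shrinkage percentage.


Shrinkage = (mold - part) / mold * 100
= (54.3 - 53.27) / 54.3 * 100
= 1.03 / 54.3 * 100
= 1.9%

1.9%


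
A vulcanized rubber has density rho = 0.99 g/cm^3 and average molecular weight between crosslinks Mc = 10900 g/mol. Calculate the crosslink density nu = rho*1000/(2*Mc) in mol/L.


nu = rho * 1000 / (2 * Mc)
nu = 0.99 * 1000 / (2 * 10900)
nu = 990.0 / 21800
nu = 0.0454 mol/L

0.0454 mol/L


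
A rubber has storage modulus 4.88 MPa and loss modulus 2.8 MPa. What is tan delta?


tan delta = E'' / E'
= 2.8 / 4.88
= 0.5738

tan delta = 0.5738


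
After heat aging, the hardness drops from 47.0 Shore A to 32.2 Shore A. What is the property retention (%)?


Retention = aged / original * 100
= 32.2 / 47.0 * 100
= 68.5%

68.5%


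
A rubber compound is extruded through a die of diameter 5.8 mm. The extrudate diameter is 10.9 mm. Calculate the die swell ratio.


Die swell ratio = D_extrudate / D_die
= 10.9 / 5.8
= 1.879

Die swell = 1.879


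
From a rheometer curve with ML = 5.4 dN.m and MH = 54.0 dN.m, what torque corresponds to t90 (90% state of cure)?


M90 = ML + 0.9 * (MH - ML)
M90 = 5.4 + 0.9 * (54.0 - 5.4)
M90 = 5.4 + 0.9 * 48.6
M90 = 49.14 dN.m

49.14 dN.m


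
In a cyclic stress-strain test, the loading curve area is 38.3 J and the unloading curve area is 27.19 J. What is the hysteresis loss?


Hysteresis loss = loading - unloading
= 38.3 - 27.19
= 11.11 J

11.11 J


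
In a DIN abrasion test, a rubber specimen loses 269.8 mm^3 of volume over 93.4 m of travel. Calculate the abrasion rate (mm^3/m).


Rate = volume_loss / distance
= 269.8 / 93.4
= 2.889 mm^3/m

2.889 mm^3/m


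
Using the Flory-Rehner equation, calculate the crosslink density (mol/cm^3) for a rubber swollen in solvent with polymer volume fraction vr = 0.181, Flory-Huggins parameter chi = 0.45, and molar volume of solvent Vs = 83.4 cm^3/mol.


ln(1 - vr) = ln(1 - 0.181) = -0.1997
Numerator = -((-0.1997) + 0.181 + 0.45 * 0.181^2) = 0.0039
Denominator = 83.4 * (0.181^(1/3) - 0.181/2) = 39.6288
nu = 0.0039 / 39.6288 = 9.9139e-05 mol/cm^3

9.9139e-05 mol/cm^3


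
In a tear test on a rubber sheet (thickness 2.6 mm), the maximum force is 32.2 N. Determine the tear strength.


Tear strength = force / thickness
= 32.2 / 2.6
= 12.38 N/mm

12.38 N/mm


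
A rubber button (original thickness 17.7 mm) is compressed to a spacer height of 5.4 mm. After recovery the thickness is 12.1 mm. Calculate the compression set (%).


CS = (t0 - recovered) / (t0 - ts) * 100
= (17.7 - 12.1) / (17.7 - 5.4) * 100
= 5.6 / 12.3 * 100
= 45.5%

45.5%


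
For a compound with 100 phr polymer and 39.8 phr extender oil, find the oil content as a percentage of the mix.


Oil % = oil / (100 + oil) * 100
= 39.8 / (100 + 39.8) * 100
= 39.8 / 139.8 * 100
= 28.47%

28.47%


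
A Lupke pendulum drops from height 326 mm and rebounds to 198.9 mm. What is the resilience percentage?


Resilience = h_rebound / h_drop * 100
= 198.9 / 326 * 100
= 61.0%

61.0%


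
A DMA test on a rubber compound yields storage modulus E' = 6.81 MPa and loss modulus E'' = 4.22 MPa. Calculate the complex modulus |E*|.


|E*| = sqrt(E'^2 + E''^2)
= sqrt(6.81^2 + 4.22^2)
= sqrt(46.3761 + 17.8084)
= 8.012 MPa

8.012 MPa


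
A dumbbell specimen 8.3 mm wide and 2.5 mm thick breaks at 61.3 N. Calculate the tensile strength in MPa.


Area = width * thickness = 8.3 * 2.5 = 20.75 mm^2
TS = force / area = 61.3 / 20.75 = 2.95 MPa

2.95 MPa


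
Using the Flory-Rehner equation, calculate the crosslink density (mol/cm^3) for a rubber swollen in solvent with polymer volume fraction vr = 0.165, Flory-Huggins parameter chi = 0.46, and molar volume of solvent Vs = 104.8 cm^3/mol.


ln(1 - vr) = ln(1 - 0.165) = -0.1803
Numerator = -((-0.1803) + 0.165 + 0.46 * 0.165^2) = 0.0028
Denominator = 104.8 * (0.165^(1/3) - 0.165/2) = 48.8348
nu = 0.0028 / 48.8348 = 5.7337e-05 mol/cm^3

5.7337e-05 mol/cm^3


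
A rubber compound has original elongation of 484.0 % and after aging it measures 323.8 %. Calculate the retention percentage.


Retention = aged / original * 100
= 323.8 / 484.0 * 100
= 66.9%

66.9%


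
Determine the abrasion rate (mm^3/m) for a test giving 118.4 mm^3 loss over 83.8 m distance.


Rate = volume_loss / distance
= 118.4 / 83.8
= 1.413 mm^3/m

1.413 mm^3/m


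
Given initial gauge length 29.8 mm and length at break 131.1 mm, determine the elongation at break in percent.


Elongation = (Lf - L0) / L0 * 100
= (131.1 - 29.8) / 29.8 * 100
= 101.3 / 29.8 * 100
= 339.9%

339.9%


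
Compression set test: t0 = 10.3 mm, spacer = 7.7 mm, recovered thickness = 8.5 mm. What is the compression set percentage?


CS = (t0 - recovered) / (t0 - ts) * 100
= (10.3 - 8.5) / (10.3 - 7.7) * 100
= 1.8 / 2.6 * 100
= 69.2%

69.2%


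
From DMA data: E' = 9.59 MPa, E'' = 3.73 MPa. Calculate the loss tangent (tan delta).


tan delta = E'' / E'
= 3.73 / 9.59
= 0.3889

tan delta = 0.3889


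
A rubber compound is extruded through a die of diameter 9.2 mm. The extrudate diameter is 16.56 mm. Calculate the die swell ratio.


Die swell ratio = D_extrudate / D_die
= 16.56 / 9.2
= 1.8

Die swell = 1.8


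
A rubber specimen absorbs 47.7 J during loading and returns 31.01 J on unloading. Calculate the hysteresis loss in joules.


Hysteresis loss = loading - unloading
= 47.7 - 31.01
= 16.69 J

16.69 J


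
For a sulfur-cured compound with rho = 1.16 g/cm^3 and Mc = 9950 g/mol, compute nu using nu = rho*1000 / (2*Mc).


nu = rho * 1000 / (2 * Mc)
nu = 1.16 * 1000 / (2 * 9950)
nu = 1160.0 / 19900
nu = 0.0583 mol/L

0.0583 mol/L


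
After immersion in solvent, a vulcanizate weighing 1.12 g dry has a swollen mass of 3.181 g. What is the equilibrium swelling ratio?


Q = W_swollen / W_dry
Q = 3.181 / 1.12
Q = 2.84

Q = 2.84


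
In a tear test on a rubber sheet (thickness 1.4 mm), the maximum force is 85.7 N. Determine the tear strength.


Tear strength = force / thickness
= 85.7 / 1.4
= 61.21 N/mm

61.21 N/mm


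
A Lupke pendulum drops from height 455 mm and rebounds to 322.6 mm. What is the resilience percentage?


Resilience = h_rebound / h_drop * 100
= 322.6 / 455 * 100
= 70.9%

70.9%


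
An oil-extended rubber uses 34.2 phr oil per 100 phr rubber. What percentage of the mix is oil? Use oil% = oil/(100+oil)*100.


Oil % = oil / (100 + oil) * 100
= 34.2 / (100 + 34.2) * 100
= 34.2 / 134.2 * 100
= 25.48%

25.48%


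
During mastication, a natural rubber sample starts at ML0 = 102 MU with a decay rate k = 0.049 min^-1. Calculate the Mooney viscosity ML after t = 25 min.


ML = ML0 * exp(-k * t)
ML = 102 * exp(-0.049 * 25)
ML = 102 * 0.2938
ML = 29.96 MU

29.96 MU


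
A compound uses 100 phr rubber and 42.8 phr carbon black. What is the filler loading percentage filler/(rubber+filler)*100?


Filler % = filler / (rubber + filler) * 100
= 42.8 / (100 + 42.8) * 100
= 42.8 / 142.8 * 100
= 29.97%

29.97%


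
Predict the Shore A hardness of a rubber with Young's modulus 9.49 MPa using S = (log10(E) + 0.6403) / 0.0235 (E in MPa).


log10(E) = 0.0235*S - 0.6403  =>  S = (log10(E) + 0.6403) / 0.0235
log10(9.49) = 0.977266
S = (0.977266 + 0.6403) / 0.0235 = 1.617566 / 0.0235
S = 68.8

Shore A = 68.8
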